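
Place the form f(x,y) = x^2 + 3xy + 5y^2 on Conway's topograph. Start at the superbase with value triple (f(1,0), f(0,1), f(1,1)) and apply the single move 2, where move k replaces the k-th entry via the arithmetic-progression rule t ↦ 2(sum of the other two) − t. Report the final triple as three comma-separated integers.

start (1,5,9) = (f(1,0),f(0,1),f(1,1))
replace slot 2: 2·(1+9) − 5 = 15 → (1,15,9)

1,15,9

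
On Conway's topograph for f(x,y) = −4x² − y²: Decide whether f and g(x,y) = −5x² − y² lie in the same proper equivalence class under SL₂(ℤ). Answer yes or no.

D₁ = -16, D₂ = -20
discriminants differ ⇒ not SL₂(ℤ)-equivalent

no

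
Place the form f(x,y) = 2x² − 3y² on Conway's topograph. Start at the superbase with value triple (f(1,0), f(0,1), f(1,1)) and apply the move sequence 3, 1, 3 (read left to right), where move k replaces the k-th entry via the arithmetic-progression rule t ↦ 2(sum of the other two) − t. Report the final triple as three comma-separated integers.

start (2,-3,-1) = (f(1,0),f(0,1),f(1,1))
replace slot 3: 2·(2+(-3)) − (-1) = -1 → (2,-3,-1)
replace slot 1: 2·((-3)+(-1)) − 2 = -10 → (-10,-3,-1)
replace slot 3: 2·((-10)+(-3)) − (-1) = -25 → (-10,-3,-25)

-10,-3,-25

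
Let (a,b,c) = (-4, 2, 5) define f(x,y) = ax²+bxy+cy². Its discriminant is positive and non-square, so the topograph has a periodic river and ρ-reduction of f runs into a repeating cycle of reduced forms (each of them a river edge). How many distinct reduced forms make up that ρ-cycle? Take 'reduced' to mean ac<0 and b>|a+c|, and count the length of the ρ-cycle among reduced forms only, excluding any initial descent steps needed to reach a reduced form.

D = 84, ⌊√D⌋ = 9
river: ρ → (5,8,-1)
river: ρ → (-1,8,5)
river: ρ → (5,2,-4)
river: ρ → (-4,6,3)
river: ρ → (3,6,-4)
river: ρ → (-4,2,5)
ρ-cycle length = 6 (tail of 0 descent steps not counted)

6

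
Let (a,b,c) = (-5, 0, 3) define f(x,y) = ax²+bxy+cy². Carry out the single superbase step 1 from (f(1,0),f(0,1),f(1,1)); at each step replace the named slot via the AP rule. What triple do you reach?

start (-5,3,-2) = (f(1,0),f(0,1),f(1,1))
replace slot 1: 2·(3+(-2)) − (-5) = 7 → (7,3,-2)

7,3,-2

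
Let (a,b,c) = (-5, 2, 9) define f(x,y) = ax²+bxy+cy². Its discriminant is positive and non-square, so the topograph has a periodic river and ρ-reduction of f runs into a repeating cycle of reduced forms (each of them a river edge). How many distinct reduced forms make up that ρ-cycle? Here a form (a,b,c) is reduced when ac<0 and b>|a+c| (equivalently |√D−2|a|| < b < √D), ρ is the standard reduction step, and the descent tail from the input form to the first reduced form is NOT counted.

D = 184, ⌊√D⌋ = 13
descent: ρ → (9,-2,-5)
descent: ρ → (-5,12,2)  [lands on river]
river: ρ → (2,12,-5)
river: ρ → (-5,8,6)
river: ρ → (6,4,-7)
river: ρ → (-7,10,3)
river: ρ → (3,8,-10)
river: ρ → (-10,12,1)
river: ρ → (1,12,-10)
river: ρ → (-10,8,3)
river: ρ → (3,10,-7)
river: ρ → (-7,4,6)
river: ρ → (6,8,-5)
ρ-cycle length = 12 (tail of 2 descent steps not counted)

12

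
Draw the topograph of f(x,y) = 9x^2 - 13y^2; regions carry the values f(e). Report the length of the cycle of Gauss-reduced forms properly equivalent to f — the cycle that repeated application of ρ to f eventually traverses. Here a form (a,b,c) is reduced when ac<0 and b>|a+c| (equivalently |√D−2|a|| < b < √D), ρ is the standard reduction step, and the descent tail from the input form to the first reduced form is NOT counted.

D = 468, ⌊√D⌋ = 21
descent: ρ → (-13,0,9)
descent: ρ → (9,18,-4)  [lands on river]
river: ρ → (-4,14,17)
river: ρ → (17,20,-1)
river: ρ → (-1,20,17)
river: ρ → (17,14,-4)
river: ρ → (-4,18,9)
ρ-cycle length = 6 (tail of 2 descent steps not counted)

6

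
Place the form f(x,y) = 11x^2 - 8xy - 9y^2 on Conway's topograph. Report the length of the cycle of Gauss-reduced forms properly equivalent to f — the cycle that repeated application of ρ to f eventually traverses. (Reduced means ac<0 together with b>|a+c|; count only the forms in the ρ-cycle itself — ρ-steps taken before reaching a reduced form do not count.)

D = 460, ⌊√D⌋ = 21
descent: ρ → (-9,8,11)  [lands on river]
river: ρ → (11,14,-6)
river: ρ → (-6,10,15)
river: ρ → (15,20,-1)
river: ρ → (-1,20,15)
river: ρ → (15,10,-6)
river: ρ → (-6,14,11)
river: ρ → (11,8,-9)
river: ρ → (-9,10,10)
river: ρ → (10,10,-9)
ρ-cycle length = 10 (tail of 1 descent step not counted)

10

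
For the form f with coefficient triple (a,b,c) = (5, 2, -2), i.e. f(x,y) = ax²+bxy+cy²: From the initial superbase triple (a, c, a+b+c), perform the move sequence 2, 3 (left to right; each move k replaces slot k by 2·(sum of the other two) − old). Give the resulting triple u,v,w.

start (5,-2,5) = (f(1,0),f(0,1),f(1,1))
replace slot 2: 2·(5+5) − (-2) = 22 → (5,22,5)
replace slot 3: 2·(5+22) − 5 = 49 → (5,22,49)

5,22,49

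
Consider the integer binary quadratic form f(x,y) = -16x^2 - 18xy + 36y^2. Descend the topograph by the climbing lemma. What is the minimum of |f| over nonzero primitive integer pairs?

descent: ρ → (36,18,-16)
descent: ρ → (-16,46,8)  [lands on river]
river: ρ → (8,50,-4)
river: ρ → (-4,46,32)
river: ρ → (32,18,-18)
river: ρ → (-18,18,32)
river: ρ → (32,46,-4)
river: ρ → (-4,50,8)
river: ρ → (8,46,-16)
river: ρ → (-16,50,2)
river: ρ → (2,50,-16)
closes: descent 2, river 10
min |a| on river = 2

2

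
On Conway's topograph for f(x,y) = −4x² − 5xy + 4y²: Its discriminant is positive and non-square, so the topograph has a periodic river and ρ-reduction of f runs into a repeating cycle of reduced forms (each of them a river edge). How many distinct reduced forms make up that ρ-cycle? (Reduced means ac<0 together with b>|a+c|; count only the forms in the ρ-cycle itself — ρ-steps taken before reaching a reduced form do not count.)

D = 89, ⌊√D⌋ = 9
descent: ρ → (4,5,-4)  [lands on river]
river: ρ → (-4,3,5)
river: ρ → (5,7,-2)
river: ρ → (-2,9,1)
river: ρ → (1,9,-2)
river: ρ → (-2,7,5)
river: ρ → (5,3,-4)
river: ρ → (-4,5,4)
river: ρ → (4,3,-5)
river: ρ → (-5,7,2)
river: ρ → (2,9,-1)
river: ρ → (-1,9,2)
river: ρ → (2,7,-5)
river: ρ → (-5,3,4)
ρ-cycle length = 14 (tail of 1 descent step not counted)

14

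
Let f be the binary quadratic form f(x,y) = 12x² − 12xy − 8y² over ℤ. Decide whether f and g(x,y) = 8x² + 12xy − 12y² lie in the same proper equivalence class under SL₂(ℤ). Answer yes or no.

D₁ = 528, D₂ = 528
river cycle of f (length 4): (-8, 12, 12), (12, 12, -8), (-8, 20, 4), (4, 20, -8)
river cycle of g (length 4): (-12, 12, 8), (8, 20, -4), (-4, 20, 8), (8, 12, -12)
cycles differ ⇒ inequivalent

no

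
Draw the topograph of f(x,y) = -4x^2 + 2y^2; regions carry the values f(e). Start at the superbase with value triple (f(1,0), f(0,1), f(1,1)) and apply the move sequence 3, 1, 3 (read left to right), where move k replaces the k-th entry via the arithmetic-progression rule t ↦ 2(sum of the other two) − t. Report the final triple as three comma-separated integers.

start (-4,2,-2) = (f(1,0),f(0,1),f(1,1))
replace slot 3: 2·((-4)+2) − (-2) = -2 → (-4,2,-2)
replace slot 1: 2·(2+(-2)) − (-4) = 4 → (4,2,-2)
replace slot 3: 2·(4+2) − (-2) = 14 → (4,2,14)

4,2,14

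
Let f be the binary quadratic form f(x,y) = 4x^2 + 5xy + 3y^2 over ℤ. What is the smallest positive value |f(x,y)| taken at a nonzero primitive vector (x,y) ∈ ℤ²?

translate: b→-3 (≡5 mod 8), so (4,5,3)→(4,-3,2)
flip: (4,-3,2)→(2,3,4)
translate: b→-1 (≡3 mod 4), so (2,3,4)→(2,-1,3)
reduced (well bottom): (2,-1,3) with a≤c, −a<b≤a
well minimum = a = 2

2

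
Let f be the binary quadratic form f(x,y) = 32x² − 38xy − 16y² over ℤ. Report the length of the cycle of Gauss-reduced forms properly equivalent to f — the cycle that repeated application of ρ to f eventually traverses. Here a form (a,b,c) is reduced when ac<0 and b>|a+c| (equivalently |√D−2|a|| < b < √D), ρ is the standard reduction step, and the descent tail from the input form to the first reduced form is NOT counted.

D = 3492, ⌊√D⌋ = 59
descent: ρ → (-16,38,32)  [lands on river]
river: ρ → (32,26,-22)
river: ρ → (-22,18,36)
river: ρ → (36,54,-4)
river: ρ → (-4,58,8)
river: ρ → (8,54,-18)
river: ρ → (-18,54,8)
river: ρ → (8,58,-4)
river: ρ → (-4,54,36)
river: ρ → (36,18,-22)
river: ρ → (-22,26,32)
river: ρ → (32,38,-16)
river: ρ → (-16,58,2)
river: ρ → (2,58,-16)
ρ-cycle length = 14 (tail of 1 descent step not counted)

14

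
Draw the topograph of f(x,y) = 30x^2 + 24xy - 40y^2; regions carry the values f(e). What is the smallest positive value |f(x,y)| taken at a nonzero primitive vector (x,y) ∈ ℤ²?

river: ρ → (-40,56,14)
river: ρ → (14,56,-40)
river: ρ → (-40,24,30)
river: ρ → (30,36,-34)
river: ρ → (-34,32,32)
river: ρ → (32,32,-34)
river: ρ → (-34,36,30)
river: ρ → (30,24,-40)
closes: descent 0, river 8
min |a| on river = 14

14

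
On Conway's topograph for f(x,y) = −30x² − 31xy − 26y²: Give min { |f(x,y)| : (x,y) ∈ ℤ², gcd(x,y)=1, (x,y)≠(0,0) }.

translate: b→-29 (≡31 mod 60), so (30,31,26)→(30,-29,25)
flip: (30,-29,25)→(25,29,30)
translate: b→-21 (≡29 mod 50), so (25,29,30)→(25,-21,26)
reduced (well bottom): (25,-21,26) with a≤c, −a<b≤a
well minimum |f| = |-25| = 25 (negative-definite)

25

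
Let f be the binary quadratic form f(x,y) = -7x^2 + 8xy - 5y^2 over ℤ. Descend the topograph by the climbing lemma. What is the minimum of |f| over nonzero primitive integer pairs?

translate: b→6 (≡-8 mod 14), so (7,-8,5)→(7,6,4)
flip: (7,6,4)→(4,-6,7)
translate: b→2 (≡-6 mod 8), so (4,-6,7)→(4,2,5)
reduced (well bottom): (4,2,5) with a≤c, −a<b≤a
well minimum |f| = |-4| = 4 (negative-definite)

4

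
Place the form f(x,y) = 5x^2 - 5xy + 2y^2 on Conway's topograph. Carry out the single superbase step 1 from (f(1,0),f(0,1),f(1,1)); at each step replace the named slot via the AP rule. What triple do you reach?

start (5,2,2) = (f(1,0),f(0,1),f(1,1))
replace slot 1: 2·(2+2) − 5 = 3 → (3,2,2)

3,2,2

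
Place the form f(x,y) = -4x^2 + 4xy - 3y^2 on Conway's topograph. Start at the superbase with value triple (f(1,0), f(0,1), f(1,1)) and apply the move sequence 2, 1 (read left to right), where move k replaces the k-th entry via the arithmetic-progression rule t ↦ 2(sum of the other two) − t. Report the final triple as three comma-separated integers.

start (-4,-3,-3) = (f(1,0),f(0,1),f(1,1))
replace slot 2: 2·((-4)+(-3)) − (-3) = -11 → (-4,-11,-3)
replace slot 1: 2·((-11)+(-3)) − (-4) = -24 → (-24,-11,-3)

-24,-11,-3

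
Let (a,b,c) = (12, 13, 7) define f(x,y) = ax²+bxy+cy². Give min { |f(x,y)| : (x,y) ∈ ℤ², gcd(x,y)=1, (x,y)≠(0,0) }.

translate: b→-11 (≡13 mod 24), so (12,13,7)→(12,-11,6)
flip: (12,-11,6)→(6,11,12)
translate: b→-1 (≡11 mod 12), so (6,11,12)→(6,-1,7)
reduced (well bottom): (6,-1,7) with a≤c, −a<b≤a
well minimum = a = 6

6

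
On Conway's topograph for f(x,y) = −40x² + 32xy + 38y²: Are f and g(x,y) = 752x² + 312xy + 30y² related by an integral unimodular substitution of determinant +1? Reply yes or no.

D₁ = 7104, D₂ = 7104
river cycle of f (length 8): (38, 44, -34), (-34, 24, 48), (48, 72, -10), (-10, 68, 62), (62, 56, -16), (-16, 72, 30), (30, 48, -40), (-40, 32, 38)
river cycle of g (length 8): (30, 48, -40), (-40, 32, 38), (38, 44, -34), (-34, 24, 48), (48, 72, -10), (-10, 68, 62), (62, 56, -16), (-16, 72, 30)
cycles coincide ⇒ equivalent

yes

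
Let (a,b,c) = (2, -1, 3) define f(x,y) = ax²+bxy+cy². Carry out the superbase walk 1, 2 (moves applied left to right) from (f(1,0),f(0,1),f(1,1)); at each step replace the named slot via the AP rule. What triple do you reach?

start (2,3,4) = (f(1,0),f(0,1),f(1,1))
replace slot 1: 2·(3+4) − 2 = 12 → (12,3,4)
replace slot 2: 2·(12+4) − 3 = 29 → (12,29,4)

12,29,4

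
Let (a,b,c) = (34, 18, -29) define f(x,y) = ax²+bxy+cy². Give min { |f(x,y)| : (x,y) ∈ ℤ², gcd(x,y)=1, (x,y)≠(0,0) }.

river: ρ → (-29,40,23)
river: ρ → (23,52,-17)
river: ρ → (-17,50,26)
river: ρ → (26,54,-13)
river: ρ → (-13,50,34)
river: ρ → (34,18,-29)
closes: descent 0, river 6
min |a| on river = 13

13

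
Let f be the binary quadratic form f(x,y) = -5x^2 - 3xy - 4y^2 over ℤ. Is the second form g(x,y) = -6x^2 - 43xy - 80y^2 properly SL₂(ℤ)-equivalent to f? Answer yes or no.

D₁ = -71, D₂ = -71
f is negative-definite; reduce −f:
−f: flip: (5,3,4)→(4,-3,5)
−f: reduced (well bottom): (4,-3,5) with a≤c, −a<b≤a
flip sign back: reduced form of f is (-4,3,-5)
g is negative-definite; reduce −g:
−g: translate: b→-5 (≡43 mod 12), so (6,43,80)→(6,-5,4)
−g: flip: (6,-5,4)→(4,5,6)
−g: translate: b→-3 (≡5 mod 8), so (4,5,6)→(4,-3,5)
−g: reduced (well bottom): (4,-3,5) with a≤c, −a<b≤a
flip sign back: reduced form of g is (-4,3,-5)
reduced forms (-4, 3, -5) vs (-4, 3, -5) ⇒ equivalent

yes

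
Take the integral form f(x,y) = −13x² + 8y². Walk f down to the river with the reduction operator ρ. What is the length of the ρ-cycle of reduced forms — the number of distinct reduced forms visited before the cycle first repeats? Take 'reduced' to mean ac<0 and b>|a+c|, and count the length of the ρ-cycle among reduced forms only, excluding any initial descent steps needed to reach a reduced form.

D = 416, ⌊√D⌋ = 20
descent: ρ → (8,16,-5)  [lands on river]
river: ρ → (-5,14,11)
river: ρ → (11,8,-8)
river: ρ → (-8,8,11)
river: ρ → (11,14,-5)
river: ρ → (-5,16,8)
ρ-cycle length = 6 (tail of 1 descent step not counted)

6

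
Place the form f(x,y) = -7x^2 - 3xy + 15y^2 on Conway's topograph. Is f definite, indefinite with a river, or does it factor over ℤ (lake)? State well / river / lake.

D = b²−4ac = (-3)² − 4·(-7)·15 = 429
D > 0 non-square ⇒ indefinite ⇒ periodic river

river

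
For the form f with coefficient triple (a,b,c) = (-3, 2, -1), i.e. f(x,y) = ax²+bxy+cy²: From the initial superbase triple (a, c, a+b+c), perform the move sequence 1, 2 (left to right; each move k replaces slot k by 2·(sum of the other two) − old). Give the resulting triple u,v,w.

start (-3,-1,-2) = (f(1,0),f(0,1),f(1,1))
replace slot 1: 2·((-1)+(-2)) − (-3) = -3 → (-3,-1,-2)
replace slot 2: 2·((-3)+(-2)) − (-1) = -9 → (-3,-9,-2)

-3,-9,-2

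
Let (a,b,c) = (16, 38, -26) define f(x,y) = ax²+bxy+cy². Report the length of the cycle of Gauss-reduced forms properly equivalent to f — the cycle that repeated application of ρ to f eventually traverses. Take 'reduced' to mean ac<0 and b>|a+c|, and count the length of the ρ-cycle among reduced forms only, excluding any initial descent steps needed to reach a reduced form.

D = 3108, ⌊√D⌋ = 55
river: ρ → (-26,14,28)
river: ρ → (28,42,-12)
river: ρ → (-12,54,4)
river: ρ → (4,50,-38)
river: ρ → (-38,26,16)
river: ρ → (16,38,-26)
ρ-cycle length = 6 (tail of 0 descent steps not counted)

6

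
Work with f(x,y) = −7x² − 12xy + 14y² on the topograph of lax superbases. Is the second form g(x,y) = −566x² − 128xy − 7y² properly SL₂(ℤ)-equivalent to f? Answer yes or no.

D₁ = 536, D₂ = 536
river cycle of f (length 14): (14, 12, -7), (-7, 16, 10), (10, 4, -13), (-13, 22, 1), (1, 22, -13), (-13, 4, 10), (10, 16, -7), (-7, 12, 14), (14, 16, -5), (-5, 14, 17), … (4 more)
river cycle of g (length 14): (-7, 16, 10), (10, 4, -13), (-13, 22, 1), (1, 22, -13), (-13, 4, 10), (10, 16, -7), (-7, 12, 14), (14, 16, -5), (-5, 14, 17), (17, 20, -2), … (4 more)
cycles coincide ⇒ equivalent

yes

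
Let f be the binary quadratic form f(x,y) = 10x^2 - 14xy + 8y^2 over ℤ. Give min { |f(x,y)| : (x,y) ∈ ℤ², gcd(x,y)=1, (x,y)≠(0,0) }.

translate: b→6 (≡-14 mod 20), so (10,-14,8)→(10,6,4)
flip: (10,6,4)→(4,-6,10)
translate: b→2 (≡-6 mod 8), so (4,-6,10)→(4,2,8)
reduced (well bottom): (4,2,8) with a≤c, −a<b≤a
well minimum = a = 4

4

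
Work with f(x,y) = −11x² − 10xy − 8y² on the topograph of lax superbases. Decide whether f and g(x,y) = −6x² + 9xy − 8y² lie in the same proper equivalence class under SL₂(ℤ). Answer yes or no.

D₁ = -252, D₂ = -111
discriminants differ ⇒ not SL₂(ℤ)-equivalent

no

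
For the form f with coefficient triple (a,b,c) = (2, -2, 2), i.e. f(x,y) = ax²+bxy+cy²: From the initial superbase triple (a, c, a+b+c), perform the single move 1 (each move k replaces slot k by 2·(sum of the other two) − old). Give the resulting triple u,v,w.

start (2,2,2) = (f(1,0),f(0,1),f(1,1))
replace slot 1: 2·(2+2) − 2 = 6 → (6,2,2)

6,2,2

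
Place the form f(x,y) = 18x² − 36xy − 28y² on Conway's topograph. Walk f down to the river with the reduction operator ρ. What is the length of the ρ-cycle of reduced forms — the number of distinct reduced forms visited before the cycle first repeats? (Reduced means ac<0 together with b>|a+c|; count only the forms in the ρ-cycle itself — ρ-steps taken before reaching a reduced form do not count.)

D = 3312, ⌊√D⌋ = 57
descent: ρ → (-28,36,18)  [lands on river]
river: ρ → (18,36,-28)
river: ρ → (-28,20,26)
river: ρ → (26,32,-22)
river: ρ → (-22,56,2)
river: ρ → (2,56,-22)
river: ρ → (-22,32,26)
river: ρ → (26,20,-28)
ρ-cycle length = 8 (tail of 1 descent step not counted)

8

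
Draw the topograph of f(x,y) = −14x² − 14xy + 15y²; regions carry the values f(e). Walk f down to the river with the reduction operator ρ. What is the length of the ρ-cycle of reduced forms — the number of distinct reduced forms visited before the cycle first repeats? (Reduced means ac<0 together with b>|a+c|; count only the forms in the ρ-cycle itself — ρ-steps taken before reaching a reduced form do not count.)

D = 1036, ⌊√D⌋ = 32
descent: ρ → (15,14,-14)  [lands on river]
river: ρ → (-14,14,15)
river: ρ → (15,16,-13)
river: ρ → (-13,10,18)
river: ρ → (18,26,-5)
river: ρ → (-5,24,23)
river: ρ → (23,22,-6)
river: ρ → (-6,26,15)
river: ρ → (15,4,-17)
river: ρ → (-17,30,2)
river: ρ → (2,30,-17)
river: ρ → (-17,4,15)
river: ρ → (15,26,-6)
river: ρ → (-6,22,23)
river: ρ → (23,24,-5)
river: ρ → (-5,26,18)
river: ρ → (18,10,-13)
river: ρ → (-13,16,15)
ρ-cycle length = 18 (tail of 1 descent step not counted)

18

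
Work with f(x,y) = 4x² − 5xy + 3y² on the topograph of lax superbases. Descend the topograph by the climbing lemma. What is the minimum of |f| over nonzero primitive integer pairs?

translate: b→3 (≡-5 mod 8), so (4,-5,3)→(4,3,2)
flip: (4,3,2)→(2,-3,4)
translate: b→1 (≡-3 mod 4), so (2,-3,4)→(2,1,3)
reduced (well bottom): (2,1,3) with a≤c, −a<b≤a
well minimum = a = 2

2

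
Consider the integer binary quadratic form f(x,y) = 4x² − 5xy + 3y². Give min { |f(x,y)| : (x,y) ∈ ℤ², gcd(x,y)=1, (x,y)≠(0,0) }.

translate: b→3 (≡-5 mod 8), so (4,-5,3)→(4,3,2)
flip: (4,3,2)→(2,-3,4)
translate: b→1 (≡-3 mod 4), so (2,-3,4)→(2,1,3)
reduced (well bottom): (2,1,3) with a≤c, −a<b≤a
well minimum = a = 2

2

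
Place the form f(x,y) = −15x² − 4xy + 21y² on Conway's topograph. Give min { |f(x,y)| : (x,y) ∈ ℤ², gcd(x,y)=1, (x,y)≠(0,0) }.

descent: ρ → (21,4,-15)
descent: ρ → (-15,26,10)  [lands on river]
river: ρ → (10,34,-3)
river: ρ → (-3,32,21)
river: ρ → (21,10,-14)
river: ρ → (-14,18,17)
river: ρ → (17,16,-15)
river: ρ → (-15,14,18)
river: ρ → (18,22,-11)
river: ρ → (-11,22,18)
river: ρ → (18,14,-15)
river: ρ → (-15,16,17)
river: ρ → (17,18,-14)
river: ρ → (-14,10,21)
river: ρ → (21,32,-3)
river: ρ → (-3,34,10)
river: ρ → (10,26,-15)
river: ρ → (-15,34,2)
river: ρ → (2,34,-15)
closes: descent 2, river 18
min |a| on river = 2

2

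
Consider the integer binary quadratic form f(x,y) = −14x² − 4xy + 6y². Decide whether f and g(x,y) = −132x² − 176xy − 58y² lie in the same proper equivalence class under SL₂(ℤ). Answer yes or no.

D₁ = 352, D₂ = 352
river cycle of f (length 6): (6, 16, -4), (-4, 16, 6), (6, 8, -12), (-12, 16, 2), (2, 16, -12), (-12, 8, 6)
river cycle of g (length 6): (-12, 8, 6), (6, 16, -4), (-4, 16, 6), (6, 8, -12), (-12, 16, 2), (2, 16, -12)
cycles coincide ⇒ equivalent

yes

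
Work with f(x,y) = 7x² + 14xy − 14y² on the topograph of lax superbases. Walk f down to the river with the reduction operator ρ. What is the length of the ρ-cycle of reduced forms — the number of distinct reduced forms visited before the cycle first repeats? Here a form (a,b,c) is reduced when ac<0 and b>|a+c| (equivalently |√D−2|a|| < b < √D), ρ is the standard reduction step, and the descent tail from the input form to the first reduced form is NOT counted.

D = 588, ⌊√D⌋ = 24
river: ρ → (-14,14,7)
river: ρ → (7,14,-14)
ρ-cycle length = 2 (tail of 0 descent steps not counted)

2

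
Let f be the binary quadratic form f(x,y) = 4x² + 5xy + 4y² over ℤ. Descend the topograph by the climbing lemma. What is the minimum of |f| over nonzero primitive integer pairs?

translate: b→-3 (≡5 mod 8), so (4,5,4)→(4,-3,3)
flip: (4,-3,3)→(3,3,4)
reduced (well bottom): (3,3,4) with a≤c, −a<b≤a
well minimum = a = 3

3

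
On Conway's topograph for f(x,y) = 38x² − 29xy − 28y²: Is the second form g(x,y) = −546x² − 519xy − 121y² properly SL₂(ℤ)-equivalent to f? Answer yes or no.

D₁ = 5097, D₂ = 5097
river cycle of f (length 70): (-28, 29, 38), (38, 47, -19), (-19, 67, 8), (8, 61, -43), (-43, 25, 26), (26, 27, -42), (-42, 57, 11), (11, 53, -52), (-52, 51, 12), (12, 69, -7), … (60 more)
river cycle of g (length 70): (8, 61, -43), (-43, 25, 26), (26, 27, -42), (-42, 57, 11), (11, 53, -52), (-52, 51, 12), (12, 69, -7), (-7, 71, 2), (2, 69, -42), (-42, 15, 29), … (60 more)
cycles coincide ⇒ equivalent

yes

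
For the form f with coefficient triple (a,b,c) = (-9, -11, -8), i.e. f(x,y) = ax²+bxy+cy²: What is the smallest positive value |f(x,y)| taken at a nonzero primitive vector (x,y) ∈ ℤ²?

translate: b→-7 (≡11 mod 18), so (9,11,8)→(9,-7,6)
flip: (9,-7,6)→(6,7,9)
translate: b→-5 (≡7 mod 12), so (6,7,9)→(6,-5,8)
reduced (well bottom): (6,-5,8) with a≤c, −a<b≤a
well minimum |f| = |-6| = 6 (negative-definite)

6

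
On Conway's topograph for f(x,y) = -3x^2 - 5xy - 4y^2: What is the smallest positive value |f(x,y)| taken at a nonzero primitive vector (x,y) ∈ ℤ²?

translate: b→-1 (≡5 mod 6), so (3,5,4)→(3,-1,2)
flip: (3,-1,2)→(2,1,3)
reduced (well bottom): (2,1,3) with a≤c, −a<b≤a
well minimum |f| = |-2| = 2 (negative-definite)

2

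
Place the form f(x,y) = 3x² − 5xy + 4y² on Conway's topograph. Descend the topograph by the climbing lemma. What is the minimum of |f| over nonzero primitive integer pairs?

translate: b→1 (≡-5 mod 6), so (3,-5,4)→(3,1,2)
flip: (3,1,2)→(2,-1,3)
reduced (well bottom): (2,-1,3) with a≤c, −a<b≤a
well minimum = a = 2

2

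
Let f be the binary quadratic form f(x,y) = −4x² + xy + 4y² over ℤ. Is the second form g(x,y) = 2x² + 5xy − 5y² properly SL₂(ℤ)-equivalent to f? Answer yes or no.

D₁ = 65, D₂ = 65
river cycle of f (length 6): (4, 7, -1), (-1, 7, 4), (4, 1, -4), (-4, 7, 1), (1, 7, -4), (-4, 1, 4)
river cycle of g (length 6): (-5, 5, 2), (2, 7, -2), (-2, 5, 5), (5, 5, -2), (-2, 7, 2), (2, 5, -5)
cycles differ ⇒ inequivalent

no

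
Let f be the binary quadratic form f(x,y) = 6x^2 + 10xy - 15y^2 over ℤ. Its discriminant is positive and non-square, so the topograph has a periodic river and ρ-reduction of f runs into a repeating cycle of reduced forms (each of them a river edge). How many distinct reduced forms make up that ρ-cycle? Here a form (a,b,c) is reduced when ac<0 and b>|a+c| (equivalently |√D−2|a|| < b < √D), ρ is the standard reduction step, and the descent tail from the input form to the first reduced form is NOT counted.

D = 460, ⌊√D⌋ = 21
river: ρ → (-15,20,1)
river: ρ → (1,20,-15)
river: ρ → (-15,10,6)
river: ρ → (6,14,-11)
river: ρ → (-11,8,9)
river: ρ → (9,10,-10)
river: ρ → (-10,10,9)
river: ρ → (9,8,-11)
river: ρ → (-11,14,6)
river: ρ → (6,10,-15)
ρ-cycle length = 10 (tail of 0 descent steps not counted)

10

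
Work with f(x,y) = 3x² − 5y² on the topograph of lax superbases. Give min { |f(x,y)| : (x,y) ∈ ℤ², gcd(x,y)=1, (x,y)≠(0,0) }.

descent: ρ → (-5,0,3)
descent: ρ → (3,6,-2)  [lands on river]
river: ρ → (-2,6,3)
closes: descent 2, river 2
min |a| on river = 2

2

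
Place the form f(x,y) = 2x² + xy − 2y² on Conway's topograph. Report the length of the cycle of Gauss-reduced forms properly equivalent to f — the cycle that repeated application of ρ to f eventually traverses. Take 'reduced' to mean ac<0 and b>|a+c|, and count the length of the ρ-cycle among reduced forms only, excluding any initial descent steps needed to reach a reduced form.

D = 17, ⌊√D⌋ = 4
river: ρ → (-2,3,1)
river: ρ → (1,3,-2)
river: ρ → (-2,1,2)
river: ρ → (2,3,-1)
river: ρ → (-1,3,2)
river: ρ → (2,1,-2)
ρ-cycle length = 6 (tail of 0 descent steps not counted)

6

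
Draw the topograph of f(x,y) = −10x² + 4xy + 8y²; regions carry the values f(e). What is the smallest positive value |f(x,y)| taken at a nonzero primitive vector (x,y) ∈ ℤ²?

river: ρ → (8,12,-6)
river: ρ → (-6,12,8)
river: ρ → (8,4,-10)
river: ρ → (-10,16,2)
river: ρ → (2,16,-10)
river: ρ → (-10,4,8)
closes: descent 0, river 6
min |a| on river = 2

2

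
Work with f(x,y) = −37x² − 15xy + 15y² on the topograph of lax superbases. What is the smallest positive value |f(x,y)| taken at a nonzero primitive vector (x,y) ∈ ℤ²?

descent: ρ → (15,45,-7)  [lands on river]
river: ρ → (-7,39,33)
river: ρ → (33,27,-13)
river: ρ → (-13,25,35)
river: ρ → (35,45,-3)
river: ρ → (-3,45,35)
river: ρ → (35,25,-13)
river: ρ → (-13,27,33)
river: ρ → (33,39,-7)
river: ρ → (-7,45,15)
closes: descent 1, river 10
min |a| on river = 3

3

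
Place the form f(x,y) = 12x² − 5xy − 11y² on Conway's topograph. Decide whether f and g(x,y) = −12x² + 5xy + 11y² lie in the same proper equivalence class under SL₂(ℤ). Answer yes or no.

D₁ = 553, D₂ = 553
river cycle of f (length 26): (-11, 5, 12), (12, 19, -4), (-4, 21, 7), (7, 21, -4), (-4, 19, 12), (12, 5, -11), (-11, 17, 6), (6, 19, -8), (-8, 13, 12), (12, 11, -9), … (16 more)
river cycle of g (length 26): (11, 17, -6), (-6, 19, 8), (8, 13, -12), (-12, 11, 9), (9, 7, -14), (-14, 21, 2), (2, 23, -3), (-3, 19, 16), (16, 13, -6), (-6, 23, 1), … (16 more)
cycles differ ⇒ inequivalent

no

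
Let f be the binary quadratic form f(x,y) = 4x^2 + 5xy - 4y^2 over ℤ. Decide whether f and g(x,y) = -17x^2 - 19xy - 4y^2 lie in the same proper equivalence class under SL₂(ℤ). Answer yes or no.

D₁ = 89, D₂ = 89
river cycle of f (length 14): (-4, 3, 5), (5, 7, -2), (-2, 9, 1), (1, 9, -2), (-2, 7, 5), (5, 3, -4), (-4, 5, 4), (4, 3, -5), (-5, 7, 2), (2, 9, -1), … (4 more)
river cycle of g (length 14): (-4, 3, 5), (5, 7, -2), (-2, 9, 1), (1, 9, -2), (-2, 7, 5), (5, 3, -4), (-4, 5, 4), (4, 3, -5), (-5, 7, 2), (2, 9, -1), … (4 more)
cycles coincide ⇒ equivalent

yes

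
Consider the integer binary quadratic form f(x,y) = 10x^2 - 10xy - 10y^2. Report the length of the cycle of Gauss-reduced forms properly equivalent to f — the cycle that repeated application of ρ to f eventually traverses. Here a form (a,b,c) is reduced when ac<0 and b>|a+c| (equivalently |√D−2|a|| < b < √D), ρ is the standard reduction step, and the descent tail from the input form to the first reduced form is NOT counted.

D = 500, ⌊√D⌋ = 22
descent: ρ → (-10,10,10)  [lands on river]
river: ρ → (10,10,-10)
ρ-cycle length = 2 (tail of 1 descent step not counted)

2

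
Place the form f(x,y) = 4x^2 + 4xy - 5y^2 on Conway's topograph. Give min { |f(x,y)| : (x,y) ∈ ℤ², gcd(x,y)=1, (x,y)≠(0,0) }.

river: ρ → (-5,6,3)
river: ρ → (3,6,-5)
river: ρ → (-5,4,4)
river: ρ → (4,4,-5)
closes: descent 0, river 4
min |a| on river = 3

3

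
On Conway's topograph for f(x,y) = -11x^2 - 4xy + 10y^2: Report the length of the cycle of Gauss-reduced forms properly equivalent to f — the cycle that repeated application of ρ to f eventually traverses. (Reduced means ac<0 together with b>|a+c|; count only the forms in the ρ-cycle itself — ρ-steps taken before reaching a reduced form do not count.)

D = 456, ⌊√D⌋ = 21
descent: ρ → (10,4,-11)  [lands on river]
river: ρ → (-11,18,3)
river: ρ → (3,18,-11)
river: ρ → (-11,4,10)
river: ρ → (10,16,-5)
river: ρ → (-5,14,13)
river: ρ → (13,12,-6)
river: ρ → (-6,12,13)
river: ρ → (13,14,-5)
river: ρ → (-5,16,10)
ρ-cycle length = 10 (tail of 1 descent step not counted)

10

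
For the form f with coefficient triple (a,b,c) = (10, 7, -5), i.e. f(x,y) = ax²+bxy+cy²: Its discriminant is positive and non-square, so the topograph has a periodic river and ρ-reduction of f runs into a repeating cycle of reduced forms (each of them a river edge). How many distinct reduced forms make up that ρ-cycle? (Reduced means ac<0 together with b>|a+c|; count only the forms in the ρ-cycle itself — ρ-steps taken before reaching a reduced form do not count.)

D = 249, ⌊√D⌋ = 15
river: ρ → (-5,13,4)
river: ρ → (4,11,-8)
river: ρ → (-8,5,7)
river: ρ → (7,9,-6)
river: ρ → (-6,15,1)
river: ρ → (1,15,-6)
river: ρ → (-6,9,7)
river: ρ → (7,5,-8)
river: ρ → (-8,11,4)
river: ρ → (4,13,-5)
river: ρ → (-5,7,10)
river: ρ → (10,13,-2)
river: ρ → (-2,15,3)
river: ρ → (3,15,-2)
river: ρ → (-2,13,10)
river: ρ → (10,7,-5)
ρ-cycle length = 16 (tail of 0 descent steps not counted)

16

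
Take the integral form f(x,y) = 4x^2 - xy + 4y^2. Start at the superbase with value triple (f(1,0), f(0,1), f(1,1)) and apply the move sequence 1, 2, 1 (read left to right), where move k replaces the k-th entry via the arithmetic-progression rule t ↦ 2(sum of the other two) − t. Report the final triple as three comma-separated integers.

start (4,4,7) = (f(1,0),f(0,1),f(1,1))
replace slot 1: 2·(4+7) − 4 = 18 → (18,4,7)
replace slot 2: 2·(18+7) − 4 = 46 → (18,46,7)
replace slot 1: 2·(46+7) − 18 = 88 → (88,46,7)

88,46,7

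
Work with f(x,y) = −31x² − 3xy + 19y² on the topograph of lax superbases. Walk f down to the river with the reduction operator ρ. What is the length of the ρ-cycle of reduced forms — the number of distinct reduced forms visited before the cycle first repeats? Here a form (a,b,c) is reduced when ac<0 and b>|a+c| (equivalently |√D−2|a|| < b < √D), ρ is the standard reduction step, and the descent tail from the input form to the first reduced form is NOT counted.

D = 2365, ⌊√D⌋ = 48
descent: ρ → (19,41,-9)  [lands on river]
river: ρ → (-9,31,39)
river: ρ → (39,47,-1)
river: ρ → (-1,47,39)
river: ρ → (39,31,-9)
river: ρ → (-9,41,19)
river: ρ → (19,35,-15)
river: ρ → (-15,25,29)
river: ρ → (29,33,-11)
river: ρ → (-11,33,29)
river: ρ → (29,25,-15)
river: ρ → (-15,35,19)
ρ-cycle length = 12 (tail of 1 descent step not counted)

12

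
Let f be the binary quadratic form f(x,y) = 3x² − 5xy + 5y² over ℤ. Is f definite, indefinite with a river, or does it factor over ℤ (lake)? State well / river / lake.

D = b²−4ac = (-5)² − 4·3·5 = -35
D < 0 ⇒ definite ⇒ every region one sign ⇒ single well

well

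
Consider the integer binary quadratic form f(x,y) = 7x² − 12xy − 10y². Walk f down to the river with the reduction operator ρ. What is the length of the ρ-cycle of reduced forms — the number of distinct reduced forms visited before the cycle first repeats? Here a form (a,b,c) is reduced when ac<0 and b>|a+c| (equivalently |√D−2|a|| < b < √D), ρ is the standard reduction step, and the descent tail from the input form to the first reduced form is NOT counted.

D = 424, ⌊√D⌋ = 20
descent: ρ → (-10,12,7)  [lands on river]
river: ρ → (7,16,-6)
river: ρ → (-6,20,1)
river: ρ → (1,20,-6)
river: ρ → (-6,16,7)
river: ρ → (7,12,-10)
river: ρ → (-10,8,9)
river: ρ → (9,10,-9)
river: ρ → (-9,8,10)
river: ρ → (10,12,-7)
river: ρ → (-7,16,6)
river: ρ → (6,20,-1)
river: ρ → (-1,20,6)
river: ρ → (6,16,-7)
river: ρ → (-7,12,10)
river: ρ → (10,8,-9)
river: ρ → (-9,10,9)
river: ρ → (9,8,-10)
ρ-cycle length = 18 (tail of 1 descent step not counted)

18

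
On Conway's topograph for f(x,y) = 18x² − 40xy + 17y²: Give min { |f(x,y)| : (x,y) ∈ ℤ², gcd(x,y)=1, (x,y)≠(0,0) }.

descent: ρ → (17,6,-5)
descent: ρ → (-5,14,9)  [lands on river]
river: ρ → (9,4,-10)
river: ρ → (-10,16,3)
river: ρ → (3,14,-15)
river: ρ → (-15,16,2)
river: ρ → (2,16,-15)
river: ρ → (-15,14,3)
river: ρ → (3,16,-10)
river: ρ → (-10,4,9)
river: ρ → (9,14,-5)
river: ρ → (-5,16,6)
river: ρ → (6,8,-13)
river: ρ → (-13,18,1)
river: ρ → (1,18,-13)
river: ρ → (-13,8,6)
river: ρ → (6,16,-5)
closes: descent 2, river 16
min |a| on river = 1

1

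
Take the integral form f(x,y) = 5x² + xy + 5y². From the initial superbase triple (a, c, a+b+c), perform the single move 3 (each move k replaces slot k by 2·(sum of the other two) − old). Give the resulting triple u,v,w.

start (5,5,11) = (f(1,0),f(0,1),f(1,1))
replace slot 3: 2·(5+5) − 11 = 9 → (5,5,9)

5,5,9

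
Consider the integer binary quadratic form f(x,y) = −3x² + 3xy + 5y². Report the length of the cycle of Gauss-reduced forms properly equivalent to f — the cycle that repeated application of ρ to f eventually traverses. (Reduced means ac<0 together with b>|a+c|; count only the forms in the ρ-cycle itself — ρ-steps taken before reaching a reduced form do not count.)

D = 69, ⌊√D⌋ = 8
river: ρ → (5,7,-1)
river: ρ → (-1,7,5)
river: ρ → (5,3,-3)
river: ρ → (-3,3,5)
ρ-cycle length = 4 (tail of 0 descent steps not counted)

4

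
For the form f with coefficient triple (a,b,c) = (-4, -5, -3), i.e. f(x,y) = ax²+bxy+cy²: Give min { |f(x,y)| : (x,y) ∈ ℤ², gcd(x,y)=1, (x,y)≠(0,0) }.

translate: b→-3 (≡5 mod 8), so (4,5,3)→(4,-3,2)
flip: (4,-3,2)→(2,3,4)
translate: b→-1 (≡3 mod 4), so (2,3,4)→(2,-1,3)
reduced (well bottom): (2,-1,3) with a≤c, −a<b≤a
well minimum |f| = |-2| = 2 (negative-definite)

2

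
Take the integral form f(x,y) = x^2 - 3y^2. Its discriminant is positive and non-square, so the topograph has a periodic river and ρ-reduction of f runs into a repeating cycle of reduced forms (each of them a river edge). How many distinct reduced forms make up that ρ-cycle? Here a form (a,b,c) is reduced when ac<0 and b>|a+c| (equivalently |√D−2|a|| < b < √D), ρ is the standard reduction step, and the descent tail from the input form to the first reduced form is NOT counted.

D = 12, ⌊√D⌋ = 3
descent: ρ → (-3,0,1)
descent: ρ → (1,2,-2)  [lands on river]
river: ρ → (-2,2,1)
ρ-cycle length = 2 (tail of 2 descent steps not counted)

2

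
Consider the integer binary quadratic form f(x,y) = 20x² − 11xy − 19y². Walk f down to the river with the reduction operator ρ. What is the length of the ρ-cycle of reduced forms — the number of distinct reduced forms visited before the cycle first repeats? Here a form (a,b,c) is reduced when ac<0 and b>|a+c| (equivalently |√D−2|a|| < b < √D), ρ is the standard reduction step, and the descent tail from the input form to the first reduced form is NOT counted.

D = 1641, ⌊√D⌋ = 40
descent: ρ → (-19,11,20)  [lands on river]
river: ρ → (20,29,-10)
river: ρ → (-10,31,17)
river: ρ → (17,37,-4)
river: ρ → (-4,35,26)
river: ρ → (26,17,-13)
river: ρ → (-13,35,8)
river: ρ → (8,29,-25)
river: ρ → (-25,21,12)
river: ρ → (12,27,-19)
ρ-cycle length = 10 (tail of 1 descent step not counted)

10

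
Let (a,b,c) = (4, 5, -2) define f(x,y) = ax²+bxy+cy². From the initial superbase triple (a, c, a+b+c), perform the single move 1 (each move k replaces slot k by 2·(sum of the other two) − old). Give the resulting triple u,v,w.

start (4,-2,7) = (f(1,0),f(0,1),f(1,1))
replace slot 1: 2·((-2)+7) − 4 = 6 → (6,-2,7)

6,-2,7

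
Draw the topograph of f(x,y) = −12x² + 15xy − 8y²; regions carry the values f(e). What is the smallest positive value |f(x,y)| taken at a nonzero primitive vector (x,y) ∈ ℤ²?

translate: b→9 (≡-15 mod 24), so (12,-15,8)→(12,9,5)
flip: (12,9,5)→(5,-9,12)
translate: b→1 (≡-9 mod 10), so (5,-9,12)→(5,1,8)
reduced (well bottom): (5,1,8) with a≤c, −a<b≤a
well minimum |f| = |-5| = 5 (negative-definite)

5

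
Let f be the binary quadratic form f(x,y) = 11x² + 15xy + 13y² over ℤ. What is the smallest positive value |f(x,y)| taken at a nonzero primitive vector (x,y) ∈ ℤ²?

translate: b→-7 (≡15 mod 22), so (11,15,13)→(11,-7,9)
flip: (11,-7,9)→(9,7,11)
reduced (well bottom): (9,7,11) with a≤c, −a<b≤a
well minimum = a = 9

9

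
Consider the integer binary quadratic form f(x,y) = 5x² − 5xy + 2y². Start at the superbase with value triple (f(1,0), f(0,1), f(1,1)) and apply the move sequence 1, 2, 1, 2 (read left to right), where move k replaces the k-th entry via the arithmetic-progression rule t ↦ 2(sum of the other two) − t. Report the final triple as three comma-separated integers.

start (5,2,2) = (f(1,0),f(0,1),f(1,1))
replace slot 1: 2·(2+2) − 5 = 3 → (3,2,2)
replace slot 2: 2·(3+2) − 2 = 8 → (3,8,2)
replace slot 1: 2·(8+2) − 3 = 17 → (17,8,2)
replace slot 2: 2·(17+2) − 8 = 30 → (17,30,2)

17,30,2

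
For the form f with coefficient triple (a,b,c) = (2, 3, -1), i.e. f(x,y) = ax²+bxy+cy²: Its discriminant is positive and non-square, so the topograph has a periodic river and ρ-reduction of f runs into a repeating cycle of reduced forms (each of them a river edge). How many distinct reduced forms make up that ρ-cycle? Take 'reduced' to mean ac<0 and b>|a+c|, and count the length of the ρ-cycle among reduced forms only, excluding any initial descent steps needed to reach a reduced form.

D = 17, ⌊√D⌋ = 4
river: ρ → (-1,3,2)
river: ρ → (2,1,-2)
river: ρ → (-2,3,1)
river: ρ → (1,3,-2)
river: ρ → (-2,1,2)
river: ρ → (2,3,-1)
ρ-cycle length = 6 (tail of 0 descent steps not counted)

6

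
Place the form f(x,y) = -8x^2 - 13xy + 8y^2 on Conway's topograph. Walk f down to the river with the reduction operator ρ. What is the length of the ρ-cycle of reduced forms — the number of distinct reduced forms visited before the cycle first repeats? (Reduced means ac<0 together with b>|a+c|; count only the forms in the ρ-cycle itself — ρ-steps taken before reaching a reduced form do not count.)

D = 425, ⌊√D⌋ = 20
descent: ρ → (8,13,-8)  [lands on river]
river: ρ → (-8,19,2)
river: ρ → (2,17,-17)
river: ρ → (-17,17,2)
river: ρ → (2,19,-8)
river: ρ → (-8,13,8)
river: ρ → (8,19,-2)
river: ρ → (-2,17,17)
river: ρ → (17,17,-2)
river: ρ → (-2,19,8)
ρ-cycle length = 10 (tail of 1 descent step not counted)

10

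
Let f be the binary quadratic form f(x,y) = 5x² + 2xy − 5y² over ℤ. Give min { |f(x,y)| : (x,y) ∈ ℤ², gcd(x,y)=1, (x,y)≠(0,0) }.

river: ρ → (-5,8,2)
river: ρ → (2,8,-5)
river: ρ → (-5,2,5)
river: ρ → (5,8,-2)
river: ρ → (-2,8,5)
river: ρ → (5,2,-5)
closes: descent 0, river 6
min |a| on river = 2

2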